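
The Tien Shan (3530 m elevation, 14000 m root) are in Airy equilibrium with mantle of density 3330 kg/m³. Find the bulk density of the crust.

2660 kg/m³

ρ_c h = (ρ_m − ρ_c) r → ρ_c (h + r) = ρ_m r → ρ_c = ρ_m r / (h + r).
ρ_c = 3330 × 14000 m / (3530 m + 14000 m) = 2660 kg/m³.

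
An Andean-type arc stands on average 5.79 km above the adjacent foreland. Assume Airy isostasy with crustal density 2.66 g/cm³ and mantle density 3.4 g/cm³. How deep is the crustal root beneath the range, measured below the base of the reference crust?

20.8 km

Isostatic balance requires: the weight of the topography is balanced by the buoyancy of the root, ρ_c h = (ρ_m − ρ_c) r.
r = h · ρ_c / (ρ_m − ρ_c) = 5.79 km × 2.66 / (3.4 − 2.66) = 20.8 km.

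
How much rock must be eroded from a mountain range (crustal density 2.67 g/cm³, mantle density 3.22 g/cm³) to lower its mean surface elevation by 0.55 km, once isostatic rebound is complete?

Net drop Δ = e − u = e − e ρ_c/ρ_m = e (ρ_m − ρ_c)/ρ_m.
e = Δ ρ_m/(ρ_m − ρ_c) = 0.55 km × 3.22/0.55 = 3.22 km.

3.22 km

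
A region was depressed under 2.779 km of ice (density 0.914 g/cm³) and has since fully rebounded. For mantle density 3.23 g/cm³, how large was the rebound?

0.786 km

Removing the load lets mantle flow back in; uplift u satisfies ρ_ice t = ρ_m u.
u = t ρ_ice/ρ_m = 2.779 km × 0.914/3.23 = 0.786 km.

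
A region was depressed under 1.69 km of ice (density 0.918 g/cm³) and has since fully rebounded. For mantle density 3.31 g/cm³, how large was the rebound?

0.469 km

Removing the load lets mantle flow back in; uplift u satisfies ρ_ice t = ρ_m u.
u = t ρ_ice/ρ_m = 1.69 km × 0.918/3.31 = 0.469 km.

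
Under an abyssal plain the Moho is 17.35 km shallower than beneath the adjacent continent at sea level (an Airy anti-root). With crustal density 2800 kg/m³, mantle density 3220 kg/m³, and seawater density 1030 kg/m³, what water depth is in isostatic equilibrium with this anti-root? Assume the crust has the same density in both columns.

Replacing a thickness d of crust by seawater at the top must be balanced by replacing crust with mantle at the base: d (ρ_c − ρ_w) = a (ρ_m − ρ_c).
d = a (ρ_m − ρ_c)/(ρ_c − ρ_w) = 17.35 km × 420/1770 = 4.12 km.

4.12 km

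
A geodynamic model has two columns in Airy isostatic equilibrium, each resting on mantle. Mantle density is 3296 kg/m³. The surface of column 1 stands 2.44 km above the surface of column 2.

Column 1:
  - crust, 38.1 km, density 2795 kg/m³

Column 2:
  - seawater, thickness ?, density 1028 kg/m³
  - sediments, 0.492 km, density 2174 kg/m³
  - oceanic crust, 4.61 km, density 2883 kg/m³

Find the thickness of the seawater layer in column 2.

3.79 km

Take the compensation level at the base of the deeper column (depth z_c below the surface of column 1) and equate Σ ρ_i t_i down to z_c; mantle fills any gap and the z_c terms cancel.
Column 1: 38.1×2795 + (z_c − 38.1)×3296
Column 2: 2.44×0 + x×1028 + 0.492×2174 + 4.61×2883 + (z_c − 2.44 − 5.102 − x)×3296
The z_c×3296 term appears on both sides and cancels. Collect the known terms of each column as K = Σ(ρt)_known − 3296 × (depth of known layers): K_1 = 106489.5 − 3296×38.1 = −19088.1; K_2 = 14360.238 − 3296×(2.44 + 5.102) = −10498.194.
Balance: K_1 = K_2 − x×(3296 − 1028), so x = (K_2 − K_1)/(3296 − 1028) = 8589.91/2268 = 3.79 km.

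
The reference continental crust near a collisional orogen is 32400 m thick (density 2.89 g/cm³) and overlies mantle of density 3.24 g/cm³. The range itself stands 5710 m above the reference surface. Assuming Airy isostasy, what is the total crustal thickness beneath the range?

Root depth r = h ρ_c / (ρ_m − ρ_c) = 5710 m × 2.89 / 0.35 = 47150 m.
Total thickness = T + h + r = 32400 m + 5710 m + 47150 m = 85300 m.

85300 m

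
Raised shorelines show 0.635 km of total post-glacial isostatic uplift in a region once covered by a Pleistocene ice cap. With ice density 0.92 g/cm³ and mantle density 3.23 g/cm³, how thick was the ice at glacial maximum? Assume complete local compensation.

u = t ρ_ice/ρ_m → t = u ρ_m/ρ_ice = 0.635 km × 3.23/0.92 = 2.23 km.

2.23 km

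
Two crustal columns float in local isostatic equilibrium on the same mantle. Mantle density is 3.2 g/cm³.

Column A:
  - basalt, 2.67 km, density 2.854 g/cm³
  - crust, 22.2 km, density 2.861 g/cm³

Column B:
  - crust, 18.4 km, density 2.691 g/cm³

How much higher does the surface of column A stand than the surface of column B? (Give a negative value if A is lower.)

−0.286 km

For any compensation level in the mantle, the mantle terms cancel and isostasy reduces to e = (Σt_A − Σt_B) − (Σ(ρt)_A − Σ(ρt)_B) / ρ_m.
Σt_A = 24.87 km; Σt_B = 18.4 km; Σ(ρt)_A = 71.13438; Σ(ρt)_B = 49.5144 (in km·g/cm³).
e = (24.87 − 18.4) − (71.13438 − 49.5144) / 3.2 = −0.286 km.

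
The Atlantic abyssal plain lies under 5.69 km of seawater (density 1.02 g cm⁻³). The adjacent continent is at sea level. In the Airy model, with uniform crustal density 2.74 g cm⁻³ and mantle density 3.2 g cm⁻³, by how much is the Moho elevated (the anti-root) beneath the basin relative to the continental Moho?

21.3 km

Balancing pressure at the compensation depth: replacing crust with seawater at the top is compensated by replacing crust with mantle at the base: d (ρ_c − ρ_w) = a (ρ_m − ρ_c).
a = d (ρ_c − ρ_w)/(ρ_m − ρ_c) = 5.69 km × 1.72/0.46 = 21.3 km.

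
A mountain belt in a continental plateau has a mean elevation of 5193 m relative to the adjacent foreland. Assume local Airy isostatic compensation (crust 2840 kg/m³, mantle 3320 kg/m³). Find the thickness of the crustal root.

30700 m

Equating mass per unit area of the two columns: the weight of the topography is balanced by the buoyancy of the root, ρ_c h = (ρ_m − ρ_c) r.
r = h · ρ_c / (ρ_m − ρ_c) = 5193 m × 2840 / (3320 − 2840) = 30700 m.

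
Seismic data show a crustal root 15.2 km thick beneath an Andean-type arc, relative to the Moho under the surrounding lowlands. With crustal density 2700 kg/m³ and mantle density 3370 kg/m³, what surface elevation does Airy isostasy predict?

3.77 km

Isostatic balance requires: ρ_c h = (ρ_m − ρ_c) r.
h = r (ρ_m − ρ_c) / ρ_c = 15.2 km × (3370 − 2700) / 2700 = 3.77 km.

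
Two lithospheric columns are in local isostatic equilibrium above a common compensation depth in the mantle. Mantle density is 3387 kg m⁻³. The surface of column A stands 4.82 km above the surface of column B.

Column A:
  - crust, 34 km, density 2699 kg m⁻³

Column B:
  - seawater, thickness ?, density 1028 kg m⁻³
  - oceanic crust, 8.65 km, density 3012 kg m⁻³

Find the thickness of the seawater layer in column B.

Take the compensation level at the base of the deeper column (depth z_c below the surface of column A) and equate Σ ρ_i t_i down to z_c; mantle fills any gap and the z_c terms cancel.
Column A: 34×2699 + (z_c − 34)×3387
Column B: 4.82×0 + x×1028 + 8.65×3012 + (z_c − 4.82 − 8.65 − x)×3387
The z_c×3387 term appears on both sides and cancels. Collect the known terms of each column as K = Σ(ρt)_known − 3387 × (depth of known layers): K_A = 91766 − 3387×34 = −23392; K_B = 26053.8 − 3387×(4.82 + 8.65) = −19569.09.
Balance: K_A = K_B − x×(3387 − 1028), so x = (K_B − K_A)/(3387 − 1028) = 3822.91/2359 = 1.62 km.

1.62 km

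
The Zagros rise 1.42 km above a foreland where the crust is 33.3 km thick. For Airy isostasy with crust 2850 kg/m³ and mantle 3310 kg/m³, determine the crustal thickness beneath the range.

43.5 km

Root depth r = h ρ_c / (ρ_m − ρ_c) = 1.42 km × 2850 / 460 = 8.798 km.
Total thickness = T + h + r = 33.3 km + 1.42 km + 8.798 km = 43.5 km.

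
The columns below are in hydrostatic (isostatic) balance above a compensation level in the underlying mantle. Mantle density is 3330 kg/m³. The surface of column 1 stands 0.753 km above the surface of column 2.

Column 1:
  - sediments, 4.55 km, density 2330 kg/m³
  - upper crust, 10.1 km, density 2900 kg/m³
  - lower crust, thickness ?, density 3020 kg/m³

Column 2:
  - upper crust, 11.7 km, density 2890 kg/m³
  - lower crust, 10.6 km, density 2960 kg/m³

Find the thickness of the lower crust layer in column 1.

Take the compensation level at the base of the deeper column (depth z_c below the surface of column 1) and equate Σ ρ_i t_i down to z_c; mantle fills any gap and the z_c terms cancel.
Column 1: 4.55×2330 + 10.1×2900 + x×3020 + (z_c − 14.65 − x)×3330
Column 2: 0.753×0 + 11.7×2890 + 10.6×2960 + (z_c − 0.753 − 22.3)×3330
The z_c×3330 term appears on both sides and cancels. Collect the known terms of each column as K = Σ(ρt)_known − 3330 × (depth of known layers): K_1 = 39891.5 − 3330×14.65 = −8893; K_2 = 65189 − 3330×(0.753 + 22.3) = −11577.49.
Balance: K_1 − x×(3330 − 3020) = K_2, so x = (K_1 − K_2)/(3330 − 3020) = 2684.49/310 = 8.66 km.

8.66 km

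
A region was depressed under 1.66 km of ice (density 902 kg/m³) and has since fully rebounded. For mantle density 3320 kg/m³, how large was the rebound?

0.451 km

Removing the load lets mantle flow back in; uplift u satisfies ρ_ice t = ρ_m u.
u = t ρ_ice/ρ_m = 1.66 km × 902/3320 = 0.451 km.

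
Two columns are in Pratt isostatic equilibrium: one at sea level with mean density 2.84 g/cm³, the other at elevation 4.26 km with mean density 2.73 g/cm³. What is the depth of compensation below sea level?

ρ_ref D = ρ (D + h) → D (ρ_ref − ρ) = ρ h.
D = ρ h/(ρ_ref − ρ) = 2.73 × 4.26 km/(2.84 − 2.73) = 106 km.

106 km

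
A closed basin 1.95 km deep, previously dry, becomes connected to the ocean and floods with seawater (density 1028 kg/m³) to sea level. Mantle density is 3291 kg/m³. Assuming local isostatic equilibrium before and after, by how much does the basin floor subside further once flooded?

After flooding the water column is d + s deep. Its weight must equal the weight of mantle displaced by the extra subsidence s: (d + s) ρ_w = s ρ_m.
s = d ρ_w / (ρ_m − ρ_w) = 1.95 km × 1028/(3291 − 1028) = 0.886 km.

0.886 km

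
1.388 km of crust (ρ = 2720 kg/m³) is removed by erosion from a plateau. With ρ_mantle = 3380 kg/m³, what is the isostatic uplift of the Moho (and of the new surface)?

1.12 km

Unloading: uplift u = e ρ_c/ρ_m = 1.388 km × 2720/3380 = 1.12 km.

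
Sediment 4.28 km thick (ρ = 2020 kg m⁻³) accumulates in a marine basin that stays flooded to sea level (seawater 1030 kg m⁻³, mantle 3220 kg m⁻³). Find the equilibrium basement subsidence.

1.93 km

Submarine loading: the sediment displaces seawater, and the subsidence is in turn flooded, so s (ρ_m − ρ_w) = t (ρ_sed − ρ_w).
s = 4.28 km × (2020 − 1030) / (3220 − 1030) = 1.93 km.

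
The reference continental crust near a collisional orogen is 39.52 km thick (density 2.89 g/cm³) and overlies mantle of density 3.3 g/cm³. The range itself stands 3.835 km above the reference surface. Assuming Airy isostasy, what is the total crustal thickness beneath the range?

Root depth r = h ρ_c / (ρ_m − ρ_c) = 3.835 km × 2.89 / 0.41 = 27.03 km.
Total thickness = T + h + r = 39.52 km + 3.835 km + 27.03 km = 70.4 km.

70.4 km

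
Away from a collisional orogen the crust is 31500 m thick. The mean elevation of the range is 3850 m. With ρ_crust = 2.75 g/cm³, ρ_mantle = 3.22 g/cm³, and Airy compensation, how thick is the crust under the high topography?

Root depth r = h ρ_c / (ρ_m − ρ_c) = 3850 m × 2.75 / 0.47 = 22530 m.
Total thickness = T + h + r = 31500 m + 3850 m + 22530 m = 57900 m.

57900 m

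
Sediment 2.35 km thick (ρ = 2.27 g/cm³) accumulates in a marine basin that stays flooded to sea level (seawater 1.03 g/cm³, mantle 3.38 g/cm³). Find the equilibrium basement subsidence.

Submarine loading: the sediment displaces seawater, and the subsidence is in turn flooded, so s (ρ_m − ρ_w) = t (ρ_sed − ρ_w).
s = 2.35 km × (2.27 − 1.03) / (3.38 − 1.03) = 1.24 km.

1.24 km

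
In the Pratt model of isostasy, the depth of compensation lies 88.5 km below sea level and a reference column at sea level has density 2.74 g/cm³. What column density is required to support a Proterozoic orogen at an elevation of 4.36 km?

Pratt balance: ρ_ref D = ρ (D + h).
ρ = ρ_ref D/(D + h) = 2.74 × 88.5 km/(88.5 km + 4.36 km) = 2.61 g/cm³.

2.61 g/cm³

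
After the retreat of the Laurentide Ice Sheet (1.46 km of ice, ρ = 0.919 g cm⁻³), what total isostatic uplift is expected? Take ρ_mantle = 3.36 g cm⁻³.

0.399 km

Removing the load lets mantle flow back in; uplift u satisfies ρ_ice t = ρ_m u.
u = t ρ_ice/ρ_m = 1.46 km × 0.919/3.36 = 0.399 km.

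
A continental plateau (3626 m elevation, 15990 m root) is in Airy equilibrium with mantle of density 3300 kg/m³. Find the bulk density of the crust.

2690 kg/m³

ρ_c h = (ρ_m − ρ_c) r → ρ_c (h + r) = ρ_m r → ρ_c = ρ_m r / (h + r).
ρ_c = 3300 × 15990 m / (3626 m + 15990 m) = 2690 kg/m³.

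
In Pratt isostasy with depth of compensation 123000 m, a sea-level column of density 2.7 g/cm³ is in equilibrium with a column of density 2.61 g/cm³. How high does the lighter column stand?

ρ_ref D = ρ (D + h) → h = D (ρ_ref − ρ)/ρ.
h = 123000 m × (2.7 − 2.61)/2.61 = 4240 m.

4240 m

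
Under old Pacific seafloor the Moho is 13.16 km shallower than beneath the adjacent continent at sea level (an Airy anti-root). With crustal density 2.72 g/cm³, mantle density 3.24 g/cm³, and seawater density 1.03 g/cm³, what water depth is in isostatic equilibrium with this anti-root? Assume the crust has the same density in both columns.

4.05 km

Replacing a thickness d of crust by seawater at the top must be balanced by replacing crust with mantle at the base: d (ρ_c − ρ_w) = a (ρ_m − ρ_c).
d = a (ρ_m − ρ_c)/(ρ_c − ρ_w) = 13.16 km × 0.52/1.69 = 4.05 km.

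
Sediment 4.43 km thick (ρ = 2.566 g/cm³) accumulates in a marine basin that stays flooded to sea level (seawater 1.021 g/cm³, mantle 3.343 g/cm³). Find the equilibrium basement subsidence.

2.95 km

Submarine loading: the sediment displaces seawater, and the subsidence is in turn flooded, so s (ρ_m − ρ_w) = t (ρ_sed − ρ_w).
s = 4.43 km × (2.566 − 1.021) / (3.343 − 1.021) = 2.95 km.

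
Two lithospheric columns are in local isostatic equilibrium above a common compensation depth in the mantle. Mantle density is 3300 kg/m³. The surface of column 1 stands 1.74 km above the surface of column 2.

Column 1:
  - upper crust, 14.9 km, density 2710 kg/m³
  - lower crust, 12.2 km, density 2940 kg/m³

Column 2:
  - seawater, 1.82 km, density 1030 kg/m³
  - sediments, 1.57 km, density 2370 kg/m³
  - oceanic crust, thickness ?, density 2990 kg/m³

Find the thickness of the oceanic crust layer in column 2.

Take the compensation level at the base of the deeper column (depth z_c below the surface of column 1) and equate Σ ρ_i t_i down to z_c; mantle fills any gap and the z_c terms cancel.
Column 1: 14.9×2710 + 12.2×2940 + (z_c − 27.1)×3300
Column 2: 1.74×0 + 1.82×1030 + 1.57×2370 + x×2990 + (z_c − 1.74 − 3.39 − x)×3300
The z_c×3300 term appears on both sides and cancels. Collect the known terms of each column as K = Σ(ρt)_known − 3300 × (depth of known layers): K_1 = 76247 − 3300×27.1 = −13183; K_2 = 5595.5 − 3300×(1.74 + 3.39) = −11333.5.
Balance: K_1 = K_2 − x×(3300 − 2990), so x = (K_2 − K_1)/(3300 − 2990) = 1849.5/310 = 5.97 km.

5.97 km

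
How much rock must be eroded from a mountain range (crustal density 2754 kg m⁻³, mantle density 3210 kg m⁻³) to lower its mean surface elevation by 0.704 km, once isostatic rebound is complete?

Net drop Δ = e − u = e − e ρ_c/ρ_m = e (ρ_m − ρ_c)/ρ_m.
e = Δ ρ_m/(ρ_m − ρ_c) = 0.704 km × 3210/456 = 4.96 km.

4.96 km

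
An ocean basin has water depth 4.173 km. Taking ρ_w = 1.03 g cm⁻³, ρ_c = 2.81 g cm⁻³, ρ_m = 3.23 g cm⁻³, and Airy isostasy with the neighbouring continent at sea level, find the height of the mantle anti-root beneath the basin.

17.7 km

By Archimedes' principle applied to the lithosphere: replacing crust with seawater at the top is compensated by replacing crust with mantle at the base: d (ρ_c − ρ_w) = a (ρ_m − ρ_c).
a = d (ρ_c − ρ_w)/(ρ_m − ρ_c) = 4.173 km × 1.78/0.42 = 17.7 km.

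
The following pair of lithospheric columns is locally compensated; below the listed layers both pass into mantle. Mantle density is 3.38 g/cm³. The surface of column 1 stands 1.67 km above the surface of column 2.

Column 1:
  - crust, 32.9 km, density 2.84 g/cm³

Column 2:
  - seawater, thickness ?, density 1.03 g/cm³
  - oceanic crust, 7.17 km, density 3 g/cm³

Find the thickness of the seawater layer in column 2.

4 km

Take the compensation level at the base of the deeper column (depth z_c below the surface of column 1) and equate Σ ρ_i t_i down to z_c; mantle fills any gap and the z_c terms cancel.
Column 1: 32.9×2.84 + (z_c − 32.9)×3.38
Column 2: 1.67×0 + x×1.03 + 7.17×3 + (z_c − 1.67 − 7.17 − x)×3.38
The z_c×3.38 term appears on both sides and cancels. Collect the known terms of each column as K = Σ(ρt)_known − 3.38 × (depth of known layers): K_1 = 93.436 − 3.38×32.9 = −17.766; K_2 = 21.51 − 3.38×(1.67 + 7.17) = −8.3692.
Balance: K_1 = K_2 − x×(3.38 − 1.03), so x = (K_2 − K_1)/(3.38 − 1.03) = 9.3968/2.35 = 4 km.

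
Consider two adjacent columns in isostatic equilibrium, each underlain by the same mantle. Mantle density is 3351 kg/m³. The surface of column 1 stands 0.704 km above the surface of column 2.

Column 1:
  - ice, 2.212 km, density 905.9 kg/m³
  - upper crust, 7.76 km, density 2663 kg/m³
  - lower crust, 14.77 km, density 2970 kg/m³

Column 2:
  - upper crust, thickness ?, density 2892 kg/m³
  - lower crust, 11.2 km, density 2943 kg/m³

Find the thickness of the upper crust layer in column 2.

20.6 km

Take the compensation level at the base of the deeper column (depth z_c below the surface of column 1) and equate Σ ρ_i t_i down to z_c; mantle fills any gap and the z_c terms cancel.
Column 1: 2.212×905.9 + 7.76×2663 + 14.77×2970 + (z_c − 24.742)×3351
Column 2: 0.704×0 + x×2892 + 11.2×2943 + (z_c − 0.704 − 11.2 − x)×3351
The z_c×3351 term appears on both sides and cancels. Collect the known terms of each column as K = Σ(ρt)_known − 3351 × (depth of known layers): K_1 = 66535.6308 − 3351×24.742 = −16374.8112; K_2 = 32961.6 − 3351×(0.704 + 11.2) = −6928.704.
Balance: K_1 = K_2 − x×(3351 − 2892), so x = (K_2 − K_1)/(3351 − 2892) = 9446.11/459 = 20.6 km.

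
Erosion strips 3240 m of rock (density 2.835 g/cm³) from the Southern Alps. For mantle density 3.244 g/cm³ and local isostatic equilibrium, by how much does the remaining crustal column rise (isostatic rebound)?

Unloading: uplift u = e ρ_c/ρ_m = 3240 m × 2.835/3.244 = 2830 m.

2830 m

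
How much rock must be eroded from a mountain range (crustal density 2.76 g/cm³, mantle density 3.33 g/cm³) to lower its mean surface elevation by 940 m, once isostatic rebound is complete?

Net drop Δ = e − u = e − e ρ_c/ρ_m = e (ρ_m − ρ_c)/ρ_m.
e = Δ ρ_m/(ρ_m − ρ_c) = 940 m × 3.33/0.57 = 5490 m.

5490 m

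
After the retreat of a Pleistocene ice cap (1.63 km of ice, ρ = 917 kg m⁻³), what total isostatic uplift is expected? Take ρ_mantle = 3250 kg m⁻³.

0.46 km

Removing the load lets mantle flow back in; uplift u satisfies ρ_ice t = ρ_m u.
u = t ρ_ice/ρ_m = 1.63 km × 917/3250 = 0.46 km.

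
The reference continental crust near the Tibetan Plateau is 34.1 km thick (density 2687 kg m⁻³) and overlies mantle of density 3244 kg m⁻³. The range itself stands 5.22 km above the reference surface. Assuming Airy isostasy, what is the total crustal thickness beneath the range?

Root depth r = h ρ_c / (ρ_m − ρ_c) = 5.22 km × 2687 / 557 = 25.18 km.
Total thickness = T + h + r = 34.1 km + 5.22 km + 25.18 km = 64.5 km.

64.5 km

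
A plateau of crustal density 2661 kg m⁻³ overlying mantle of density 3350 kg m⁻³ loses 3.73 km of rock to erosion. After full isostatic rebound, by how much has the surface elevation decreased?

0.767 km

Rebound u = e ρ_c/ρ_m = 3.73 km × 2661/3350 = 2.963 km.
Net surface drop = e − u = 3.73 km − 2.963 km = e (ρ_m − ρ_c)/ρ_m = 0.767 km.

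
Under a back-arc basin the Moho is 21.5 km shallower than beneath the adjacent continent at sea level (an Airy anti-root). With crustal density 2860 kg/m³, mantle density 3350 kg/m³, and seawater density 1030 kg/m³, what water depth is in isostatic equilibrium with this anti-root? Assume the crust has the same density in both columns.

5.76 km

Replacing a thickness d of crust by seawater at the top must be balanced by replacing crust with mantle at the base: d (ρ_c − ρ_w) = a (ρ_m − ρ_c).
d = a (ρ_m − ρ_c)/(ρ_c − ρ_w) = 21.5 km × 490/1830 = 5.76 km.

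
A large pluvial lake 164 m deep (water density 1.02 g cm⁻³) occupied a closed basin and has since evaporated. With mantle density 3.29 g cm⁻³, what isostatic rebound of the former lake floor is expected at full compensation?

50.8 m

u = d ρ_w/ρ_m = 164 m × 1.02/3.29 = 50.8 m.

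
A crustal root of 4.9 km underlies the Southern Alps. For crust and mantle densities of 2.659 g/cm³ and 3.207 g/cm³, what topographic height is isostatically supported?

Balancing pressure at the compensation depth: ρ_c h = (ρ_m − ρ_c) r.
h = r (ρ_m − ρ_c) / ρ_c = 4.9 km × (3.207 − 2.659) / 2.659 = 1.01 km.

1.01 km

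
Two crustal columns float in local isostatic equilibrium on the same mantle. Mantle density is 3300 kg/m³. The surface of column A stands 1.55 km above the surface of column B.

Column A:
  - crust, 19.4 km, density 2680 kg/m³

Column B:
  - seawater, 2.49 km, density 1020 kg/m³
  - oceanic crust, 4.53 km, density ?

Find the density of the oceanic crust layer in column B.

3030 kg/m³

Take the compensation level at the base of the deeper column (depth z_c below the surface of column A) and equate Σ ρ_i t_i down to z_c; mantle fills any gap and the z_c terms cancel.
Column A: 19.4×2680 + (z_c − 19.4)×3300
Column B: 1.55×0 + 2.49×1020 + 4.53×ρ + (z_c − 1.55 − 7.02)×3300
The z_c×3300 term appears on both sides and cancels. Collect the known terms of each column as K = Σ(ρt)_known − 3300 × (depth of known layers): K_A = 51992 − 3300×19.4 = −12028; K_B = 2539.8 − 3300×(1.55 + 7.02) = −25741.2.
Balance: K_A = K_B + 4.53×ρ, so ρ = (K_A − K_B)/4.53 = 13713.2/4.53 = 3030 kg/m³.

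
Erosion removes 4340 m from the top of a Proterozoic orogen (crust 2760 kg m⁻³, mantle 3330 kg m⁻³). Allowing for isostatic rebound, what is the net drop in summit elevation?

743 m

Rebound u = e ρ_c/ρ_m = 4340 m × 2760/3330 = 3597 m.
Net surface drop = e − u = 4340 m − 3597 m = e (ρ_m − ρ_c)/ρ_m = 743 m.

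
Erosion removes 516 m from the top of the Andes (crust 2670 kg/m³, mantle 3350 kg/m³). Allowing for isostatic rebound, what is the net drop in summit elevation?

Rebound u = e ρ_c/ρ_m = 516 m × 2670/3350 = 411.3 m.
Net surface drop = e − u = 516 m − 411.3 m = e (ρ_m − ρ_c)/ρ_m = 105 m.

105 m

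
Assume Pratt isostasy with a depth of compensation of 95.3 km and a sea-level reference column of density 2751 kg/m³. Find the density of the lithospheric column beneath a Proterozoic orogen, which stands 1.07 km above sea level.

2720 kg/m³

Pratt balance: ρ_ref D = ρ (D + h).
ρ = ρ_ref D/(D + h) = 2751 × 95.3 km/(95.3 km + 1.07 km) = 2720 kg/m³.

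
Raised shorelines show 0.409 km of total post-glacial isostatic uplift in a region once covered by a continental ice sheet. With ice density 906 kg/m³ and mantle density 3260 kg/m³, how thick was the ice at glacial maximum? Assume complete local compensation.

1.47 km

u = t ρ_ice/ρ_m → t = u ρ_m/ρ_ice = 0.409 km × 3260/906 = 1.47 km.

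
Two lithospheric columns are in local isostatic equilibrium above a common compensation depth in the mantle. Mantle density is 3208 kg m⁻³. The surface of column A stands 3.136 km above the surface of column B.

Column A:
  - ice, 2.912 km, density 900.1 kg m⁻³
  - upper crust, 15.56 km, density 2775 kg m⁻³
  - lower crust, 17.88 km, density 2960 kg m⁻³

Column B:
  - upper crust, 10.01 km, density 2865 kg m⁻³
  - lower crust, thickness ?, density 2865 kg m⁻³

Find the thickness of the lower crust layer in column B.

Take the compensation level at the base of the deeper column (depth z_c below the surface of column A) and equate Σ ρ_i t_i down to z_c; mantle fills any gap and the z_c terms cancel.
Column A: 2.912×900.1 + 15.56×2775 + 17.88×2960 + (z_c − 36.352)×3208
Column B: 3.136×0 + 10.01×2865 + x×2865 + (z_c − 3.136 − 10.01 − x)×3208
The z_c×3208 term appears on both sides and cancels. Collect the known terms of each column as K = Σ(ρt)_known − 3208 × (depth of known layers): K_A = 98724.8912 − 3208×36.352 = −17892.3248; K_B = 28678.65 − 3208×(3.136 + 10.01) = −13493.718.
Balance: K_A = K_B − x×(3208 − 2865), so x = (K_B − K_A)/(3208 − 2865) = 4398.61/343 = 12.8 km.

12.8 km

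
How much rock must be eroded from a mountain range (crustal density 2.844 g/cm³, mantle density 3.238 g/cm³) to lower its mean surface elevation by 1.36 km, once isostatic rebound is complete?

11.2 km

Net drop Δ = e − u = e − e ρ_c/ρ_m = e (ρ_m − ρ_c)/ρ_m.
e = Δ ρ_m/(ρ_m − ρ_c) = 1.36 km × 3.238/0.394 = 11.2 km.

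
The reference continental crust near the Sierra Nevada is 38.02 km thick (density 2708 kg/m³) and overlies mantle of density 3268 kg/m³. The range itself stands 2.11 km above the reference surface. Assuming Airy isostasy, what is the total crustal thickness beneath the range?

50.3 km

Root depth r = h ρ_c / (ρ_m − ρ_c) = 2.11 km × 2708 / 560 = 10.2 km.
Total thickness = T + h + r = 38.02 km + 2.11 km + 10.2 km = 50.3 km.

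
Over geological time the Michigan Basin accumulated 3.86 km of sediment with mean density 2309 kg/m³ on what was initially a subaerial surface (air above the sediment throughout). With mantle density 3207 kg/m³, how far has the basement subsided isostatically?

2.78 km

Subaerial load: s = t ρ_sed / ρ_m = 3.86 km × 2309/3207 = 2.78 km.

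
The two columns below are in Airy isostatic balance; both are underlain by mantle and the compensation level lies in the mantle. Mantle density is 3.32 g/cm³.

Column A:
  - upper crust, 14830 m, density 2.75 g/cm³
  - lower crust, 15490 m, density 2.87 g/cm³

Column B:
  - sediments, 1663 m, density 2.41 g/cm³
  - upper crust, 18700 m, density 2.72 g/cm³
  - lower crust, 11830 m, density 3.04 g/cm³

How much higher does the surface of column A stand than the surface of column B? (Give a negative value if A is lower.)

For any compensation level in the mantle, the mantle terms cancel and isostasy reduces to e = (Σt_A − Σt_B) − (Σ(ρt)_A − Σ(ρt)_B) / ρ_m.
Σt_A = 30320 m; Σt_B = 32193 m; Σ(ρt)_A = 85238.8; Σ(ρt)_B = 90835.03 (in m·g/cm³).
e = (30320 − 32193) − (85238.8 − 90835.03) / 3.32 = −187 m.

−187 m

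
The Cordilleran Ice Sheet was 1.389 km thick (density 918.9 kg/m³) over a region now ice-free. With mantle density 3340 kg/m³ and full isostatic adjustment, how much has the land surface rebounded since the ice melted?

0.382 km

Removing the load lets mantle flow back in; uplift u satisfies ρ_ice t = ρ_m u.
u = t ρ_ice/ρ_m = 1.389 km × 918.9/3340 = 0.382 km.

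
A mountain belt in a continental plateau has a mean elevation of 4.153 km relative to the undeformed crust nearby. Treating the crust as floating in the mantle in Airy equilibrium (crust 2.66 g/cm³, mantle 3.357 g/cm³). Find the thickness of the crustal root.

15.8 km

Equating mass per unit area of the two columns: the weight of the topography is balanced by the buoyancy of the root, ρ_c h = (ρ_m − ρ_c) r.
r = h · ρ_c / (ρ_m − ρ_c) = 4.153 km × 2.66 / (3.357 − 2.66) = 15.8 km.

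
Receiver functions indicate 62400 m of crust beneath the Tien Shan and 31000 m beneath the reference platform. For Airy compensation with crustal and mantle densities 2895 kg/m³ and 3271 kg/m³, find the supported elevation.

Excess crust Δ = 62400 m − 31000 m = 31400 m, split between elevation h and root r with h + r = Δ.
Airy balance ρ_c h = (ρ_m − ρ_c) r gives r = h ρ_c/(ρ_m − ρ_c), so h (1 + ρ_c/(ρ_m − ρ_c)) = Δ, i.e. h = Δ (ρ_m − ρ_c)/ρ_m.
h = 31400 m × 376/3271 = 3610 m.

3610 m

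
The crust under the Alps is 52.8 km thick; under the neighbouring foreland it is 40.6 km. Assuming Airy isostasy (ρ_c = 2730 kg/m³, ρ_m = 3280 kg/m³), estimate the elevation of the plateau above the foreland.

2.05 km

Excess crust Δ = 52.8 km − 40.6 km = 12.2 km, split between elevation h and root r with h + r = Δ.
Airy balance ρ_c h = (ρ_m − ρ_c) r gives r = h ρ_c/(ρ_m − ρ_c), so h (1 + ρ_c/(ρ_m − ρ_c)) = Δ, i.e. h = Δ (ρ_m − ρ_c)/ρ_m.
h = 12.2 km × 550/3280 = 2.05 km.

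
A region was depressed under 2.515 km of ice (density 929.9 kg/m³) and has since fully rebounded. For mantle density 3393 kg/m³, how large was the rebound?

0.689 km

Removing the load lets mantle flow back in; uplift u satisfies ρ_ice t = ρ_m u.
u = t ρ_ice/ρ_m = 2.515 km × 929.9/3393 = 0.689 km.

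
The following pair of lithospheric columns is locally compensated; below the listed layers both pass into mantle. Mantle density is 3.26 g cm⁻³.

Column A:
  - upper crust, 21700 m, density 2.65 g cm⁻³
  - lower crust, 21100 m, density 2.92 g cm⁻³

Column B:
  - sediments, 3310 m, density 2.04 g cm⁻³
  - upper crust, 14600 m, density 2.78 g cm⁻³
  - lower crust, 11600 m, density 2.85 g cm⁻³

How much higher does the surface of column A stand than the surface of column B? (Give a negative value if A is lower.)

1410 m

For any compensation level in the mantle, the mantle terms cancel and isostasy reduces to e = (Σt_A − Σt_B) − (Σ(ρt)_A − Σ(ρt)_B) / ρ_m.
Σt_A = 42800 m; Σt_B = 29510 m; Σ(ρt)_A = 119117; Σ(ρt)_B = 80400.4 (in m·g cm⁻³).
e = (42800 − 29510) − (119117 − 80400.4) / 3.26 = 1410 m.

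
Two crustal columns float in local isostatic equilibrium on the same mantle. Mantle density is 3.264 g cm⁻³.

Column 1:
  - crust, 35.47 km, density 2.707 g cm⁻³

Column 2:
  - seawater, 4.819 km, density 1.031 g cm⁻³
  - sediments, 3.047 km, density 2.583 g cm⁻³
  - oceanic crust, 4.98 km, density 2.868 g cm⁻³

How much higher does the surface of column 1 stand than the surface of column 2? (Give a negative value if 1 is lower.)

1.52 km

For any compensation level in the mantle, the mantle terms cancel and isostasy reduces to e = (Σt_1 − Σt_2) − (Σ(ρt)_1 − Σ(ρt)_2) / ρ_m.
Σt_1 = 35.47 km; Σt_2 = 12.846 km; Σ(ρt)_1 = 96.01729; Σ(ρt)_2 = 27.12143 (in km·g cm⁻³).
e = (35.47 − 12.846) − (96.01729 − 27.12143) / 3.264 = 1.52 km.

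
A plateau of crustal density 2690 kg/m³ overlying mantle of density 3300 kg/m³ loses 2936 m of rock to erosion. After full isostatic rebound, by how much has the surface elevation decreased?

543 m

Rebound u = e ρ_c/ρ_m = 2936 m × 2690/3300 = 2393 m.
Net surface drop = e − u = 2936 m − 2393 m = e (ρ_m − ρ_c)/ρ_m = 543 m.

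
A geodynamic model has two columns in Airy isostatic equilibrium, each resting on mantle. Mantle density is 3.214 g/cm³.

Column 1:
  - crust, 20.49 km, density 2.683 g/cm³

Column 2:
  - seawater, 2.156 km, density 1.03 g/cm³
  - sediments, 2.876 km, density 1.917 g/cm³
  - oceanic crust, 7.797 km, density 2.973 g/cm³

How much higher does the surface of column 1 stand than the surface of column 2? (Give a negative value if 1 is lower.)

For any compensation level in the mantle, the mantle terms cancel and isostasy reduces to e = (Σt_1 − Σt_2) − (Σ(ρt)_1 − Σ(ρt)_2) / ρ_m.
Σt_1 = 20.49 km; Σt_2 = 12.829 km; Σ(ρt)_1 = 54.97467; Σ(ρt)_2 = 30.914453 (in km·g/cm³).
e = (20.49 − 12.829) − (54.97467 − 30.914453) / 3.214 = 0.175 km.

0.175 km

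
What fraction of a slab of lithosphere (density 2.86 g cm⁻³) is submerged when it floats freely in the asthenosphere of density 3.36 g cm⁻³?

0.851

Submerged fraction = ρ_obj/ρ_fluid = 2.86/3.36 = 0.851.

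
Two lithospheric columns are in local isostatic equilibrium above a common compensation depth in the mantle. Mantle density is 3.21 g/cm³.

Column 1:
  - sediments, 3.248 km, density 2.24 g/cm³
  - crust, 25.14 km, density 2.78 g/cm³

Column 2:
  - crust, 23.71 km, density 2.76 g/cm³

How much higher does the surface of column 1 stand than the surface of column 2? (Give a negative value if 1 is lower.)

For any compensation level in the mantle, the mantle terms cancel and isostasy reduces to e = (Σt_1 − Σt_2) − (Σ(ρt)_1 − Σ(ρt)_2) / ρ_m.
Σt_1 = 28.388 km; Σt_2 = 23.71 km; Σ(ρt)_1 = 77.16472; Σ(ρt)_2 = 65.4396 (in km·g/cm³).
e = (28.388 − 23.71) − (77.16472 − 65.4396) / 3.21 = 1.03 km.

1.03 km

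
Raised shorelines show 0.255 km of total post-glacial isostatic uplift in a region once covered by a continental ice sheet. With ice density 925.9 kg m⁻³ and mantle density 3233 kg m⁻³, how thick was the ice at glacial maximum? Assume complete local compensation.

u = t ρ_ice/ρ_m → t = u ρ_m/ρ_ice = 0.255 km × 3233/925.9 = 0.89 km.

0.89 km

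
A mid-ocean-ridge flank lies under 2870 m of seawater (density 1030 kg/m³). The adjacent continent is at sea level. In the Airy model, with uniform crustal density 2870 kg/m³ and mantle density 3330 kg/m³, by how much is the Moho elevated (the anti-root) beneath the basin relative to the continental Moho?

Isostatic balance requires: replacing crust with seawater at the top is compensated by replacing crust with mantle at the base: d (ρ_c − ρ_w) = a (ρ_m − ρ_c).
a = d (ρ_c − ρ_w)/(ρ_m − ρ_c) = 2870 m × 1840/460 = 11500 m.

11500 m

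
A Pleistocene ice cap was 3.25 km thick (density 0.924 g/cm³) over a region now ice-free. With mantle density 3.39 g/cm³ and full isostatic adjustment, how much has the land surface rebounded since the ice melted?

0.886 km

Removing the load lets mantle flow back in; uplift u satisfies ρ_ice t = ρ_m u.
u = t ρ_ice/ρ_m = 3.25 km × 0.924/3.39 = 0.886 km.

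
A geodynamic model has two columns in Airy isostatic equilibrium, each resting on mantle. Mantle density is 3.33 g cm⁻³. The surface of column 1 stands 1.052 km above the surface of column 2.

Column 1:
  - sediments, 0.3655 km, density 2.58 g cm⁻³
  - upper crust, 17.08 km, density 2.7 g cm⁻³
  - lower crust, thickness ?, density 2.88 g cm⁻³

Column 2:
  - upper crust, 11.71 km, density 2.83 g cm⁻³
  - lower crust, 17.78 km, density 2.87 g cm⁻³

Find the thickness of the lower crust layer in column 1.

14.4 km

Take the compensation level at the base of the deeper column (depth z_c below the surface of column 1) and equate Σ ρ_i t_i down to z_c; mantle fills any gap and the z_c terms cancel.
Column 1: 0.3655×2.58 + 17.08×2.7 + x×2.88 + (z_c − 17.4455 − x)×3.33
Column 2: 1.052×0 + 11.71×2.83 + 17.78×2.87 + (z_c − 1.052 − 29.49)×3.33
The z_c×3.33 term appears on both sides and cancels. Collect the known terms of each column as K = Σ(ρt)_known − 3.33 × (depth of known layers): K_1 = 47.05899 − 3.33×17.4455 = −11.034525; K_2 = 84.1679 − 3.33×(1.052 + 29.49) = −17.53696.
Balance: K_1 − x×(3.33 − 2.88) = K_2, so x = (K_1 − K_2)/(3.33 − 2.88) = 6.50243/0.45 = 14.4 km.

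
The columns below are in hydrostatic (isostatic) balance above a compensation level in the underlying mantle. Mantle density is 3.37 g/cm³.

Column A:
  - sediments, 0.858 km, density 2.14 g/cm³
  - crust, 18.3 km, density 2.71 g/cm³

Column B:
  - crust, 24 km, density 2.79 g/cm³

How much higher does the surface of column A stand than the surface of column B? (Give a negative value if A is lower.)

−0.233 km

For any compensation level in the mantle, the mantle terms cancel and isostasy reduces to e = (Σt_A − Σt_B) − (Σ(ρt)_A − Σ(ρt)_B) / ρ_m.
Σt_A = 19.158 km; Σt_B = 24 km; Σ(ρt)_A = 51.42912; Σ(ρt)_B = 66.96 (in km·g/cm³).
e = (19.158 − 24) − (51.42912 − 66.96) / 3.37 = −0.233 km.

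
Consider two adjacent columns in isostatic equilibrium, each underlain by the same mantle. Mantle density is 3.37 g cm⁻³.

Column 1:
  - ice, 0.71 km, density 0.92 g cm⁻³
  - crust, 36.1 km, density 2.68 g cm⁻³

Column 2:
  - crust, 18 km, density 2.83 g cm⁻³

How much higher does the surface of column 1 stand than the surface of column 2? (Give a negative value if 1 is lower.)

5.02 km

For any compensation level in the mantle, the mantle terms cancel and isostasy reduces to e = (Σt_1 − Σt_2) − (Σ(ρt)_1 − Σ(ρt)_2) / ρ_m.
Σt_1 = 36.81 km; Σt_2 = 18 km; Σ(ρt)_1 = 97.4012; Σ(ρt)_2 = 50.94 (in km·g cm⁻³).
e = (36.81 − 18) − (97.4012 − 50.94) / 3.37 = 5.02 km.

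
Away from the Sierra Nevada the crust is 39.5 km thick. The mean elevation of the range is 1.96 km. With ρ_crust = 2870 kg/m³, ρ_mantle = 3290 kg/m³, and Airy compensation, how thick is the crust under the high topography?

Root depth r = h ρ_c / (ρ_m − ρ_c) = 1.96 km × 2870 / 420 = 13.39 km.
Total thickness = T + h + r = 39.5 km + 1.96 km + 13.39 km = 54.9 km.

54.9 km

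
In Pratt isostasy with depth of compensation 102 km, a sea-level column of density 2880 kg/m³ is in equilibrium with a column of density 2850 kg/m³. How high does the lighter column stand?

1.07 km

ρ_ref D = ρ (D + h) → h = D (ρ_ref − ρ)/ρ.
h = 102 km × (2880 − 2850)/2850 = 1.07 km.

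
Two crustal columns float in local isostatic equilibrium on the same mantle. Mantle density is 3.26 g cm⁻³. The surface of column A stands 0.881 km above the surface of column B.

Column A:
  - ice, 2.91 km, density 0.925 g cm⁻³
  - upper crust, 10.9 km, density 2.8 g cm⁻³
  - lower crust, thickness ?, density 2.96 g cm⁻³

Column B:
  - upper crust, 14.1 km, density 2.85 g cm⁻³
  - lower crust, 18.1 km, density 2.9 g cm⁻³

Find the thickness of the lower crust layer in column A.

Take the compensation level at the base of the deeper column (depth z_c below the surface of column A) and equate Σ ρ_i t_i down to z_c; mantle fills any gap and the z_c terms cancel.
Column A: 2.91×0.925 + 10.9×2.8 + x×2.96 + (z_c − 13.81 − x)×3.26
Column B: 0.881×0 + 14.1×2.85 + 18.1×2.9 + (z_c − 0.881 − 32.2)×3.26
The z_c×3.26 term appears on both sides and cancels. Collect the known terms of each column as K = Σ(ρt)_known − 3.26 × (depth of known layers): K_A = 33.21175 − 3.26×13.81 = −11.80885; K_B = 92.675 − 3.26×(0.881 + 32.2) = −15.16906.
Balance: K_A − x×(3.26 − 2.96) = K_B, so x = (K_A − K_B)/(3.26 − 2.96) = 3.36021/0.3 = 11.2 km.

11.2 km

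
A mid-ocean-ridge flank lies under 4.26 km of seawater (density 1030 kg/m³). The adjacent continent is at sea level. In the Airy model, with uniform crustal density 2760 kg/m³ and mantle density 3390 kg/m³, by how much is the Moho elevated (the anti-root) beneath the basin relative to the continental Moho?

11.7 km

In Airy isostatic equilibrium: replacing crust with seawater at the top is compensated by replacing crust with mantle at the base: d (ρ_c − ρ_w) = a (ρ_m − ρ_c).
a = d (ρ_c − ρ_w)/(ρ_m − ρ_c) = 4.26 km × 1730/630 = 11.7 km.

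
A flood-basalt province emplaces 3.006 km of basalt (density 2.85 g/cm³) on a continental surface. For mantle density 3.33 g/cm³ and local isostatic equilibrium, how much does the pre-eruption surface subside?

2.57 km

Subaerial loading: s = t ρ_load / ρ_m.
s = 3.006 km × 2.85/3.33 = 2.57 km.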